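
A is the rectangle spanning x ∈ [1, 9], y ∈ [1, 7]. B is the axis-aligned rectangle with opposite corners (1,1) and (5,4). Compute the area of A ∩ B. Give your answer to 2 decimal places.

|A∩B|: x∈[1,5], y∈[1,4] → 4·3 = 12.

12.00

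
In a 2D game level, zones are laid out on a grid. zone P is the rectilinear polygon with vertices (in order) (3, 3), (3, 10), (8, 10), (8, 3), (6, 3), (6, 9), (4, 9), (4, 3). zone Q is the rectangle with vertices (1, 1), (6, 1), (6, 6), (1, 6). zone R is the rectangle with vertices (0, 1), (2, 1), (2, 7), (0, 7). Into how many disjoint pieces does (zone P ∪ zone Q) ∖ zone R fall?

1

(zone P ∪ zone Q) ∖ zone R is a single connected region.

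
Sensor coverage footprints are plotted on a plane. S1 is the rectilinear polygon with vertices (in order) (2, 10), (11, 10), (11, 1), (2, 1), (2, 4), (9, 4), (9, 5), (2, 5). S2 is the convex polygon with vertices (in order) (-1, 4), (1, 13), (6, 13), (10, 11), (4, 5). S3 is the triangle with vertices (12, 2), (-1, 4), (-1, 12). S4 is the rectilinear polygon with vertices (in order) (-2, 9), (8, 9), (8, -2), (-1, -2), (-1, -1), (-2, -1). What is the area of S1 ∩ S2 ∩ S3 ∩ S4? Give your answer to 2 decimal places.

10.35

The intersection is the polygon with vertices (2,5), (2,9), (2.9,9), (5.783,6.783), (4,5).
By the shoelace formula its area is 10.35.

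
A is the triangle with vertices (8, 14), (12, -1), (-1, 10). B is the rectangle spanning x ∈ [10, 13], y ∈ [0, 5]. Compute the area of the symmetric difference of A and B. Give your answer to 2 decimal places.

80.40

|A| = 75.5, |B| = 15, |A∩B| = 5.0501.
|A △ B| = |A| + |B| − 2·|A∩B| = 75.5 + 15 − 10.1002 = 80.40.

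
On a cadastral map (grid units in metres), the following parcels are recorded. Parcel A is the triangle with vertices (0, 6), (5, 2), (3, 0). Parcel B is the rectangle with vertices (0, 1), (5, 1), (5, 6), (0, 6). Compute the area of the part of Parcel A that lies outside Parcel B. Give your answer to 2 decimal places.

0.75

|Parcel A| = 9, |Parcel A∩Parcel B| = 8.25.
|Parcel A ∖ Parcel B| = |Parcel A| − |Parcel A∩Parcel B| = 9 − 8.25 = 0.75.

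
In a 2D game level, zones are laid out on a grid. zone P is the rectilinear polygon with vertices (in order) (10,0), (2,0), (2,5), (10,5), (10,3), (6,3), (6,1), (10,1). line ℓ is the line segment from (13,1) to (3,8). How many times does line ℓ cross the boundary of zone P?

2

The segment meets the boundary at (7.286,5), (10,3.1).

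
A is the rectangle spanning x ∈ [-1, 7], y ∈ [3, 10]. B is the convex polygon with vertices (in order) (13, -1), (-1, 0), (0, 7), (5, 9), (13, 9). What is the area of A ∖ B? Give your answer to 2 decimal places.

17.86

|A| = 56, |A∩B| = 38.1429.
|A ∖ B| = |A| − |A∩B| = 56 − 38.1429 = 17.86.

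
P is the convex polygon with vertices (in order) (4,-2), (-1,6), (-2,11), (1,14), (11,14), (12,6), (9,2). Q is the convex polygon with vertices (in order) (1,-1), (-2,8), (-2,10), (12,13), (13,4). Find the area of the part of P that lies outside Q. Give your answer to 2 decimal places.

37.16

|P| = 157, |P∩Q| = 119.8392.
|P ∖ Q| = |P| − |P∩Q| = 157 − 119.8392 = 37.16.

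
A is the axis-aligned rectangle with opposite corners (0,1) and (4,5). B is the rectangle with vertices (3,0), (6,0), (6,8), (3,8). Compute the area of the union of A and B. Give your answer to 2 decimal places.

By inclusion–exclusion:
Individual areas: |A| = 16, |B| = 24.
|A∩B|: x∈[3,4], y∈[1,5] → 1·4 = 4.
|A ∪ B| = 40 − 4 = 36.00.

36.00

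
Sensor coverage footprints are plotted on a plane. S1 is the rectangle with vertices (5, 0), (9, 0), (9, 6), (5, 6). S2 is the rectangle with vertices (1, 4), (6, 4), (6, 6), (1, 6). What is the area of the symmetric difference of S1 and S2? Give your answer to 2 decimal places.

|S1∩S2|: x∈[5,6], y∈[4,6] → 1·2 = 2.
|S1 △ S2| = |S1| + |S2| − 2·|S1∩S2| = 24 + 10 − 4 = 30.00.

30.00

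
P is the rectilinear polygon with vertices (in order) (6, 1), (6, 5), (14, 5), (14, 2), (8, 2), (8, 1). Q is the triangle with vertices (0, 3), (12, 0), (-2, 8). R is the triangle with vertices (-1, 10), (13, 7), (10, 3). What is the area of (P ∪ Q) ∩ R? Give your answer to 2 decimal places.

The region (P ∪ Q) ∩ R is the polygon with vertices (11.5,5), (10,3), (6.857,5).
By the shoelace formula its area is 4.64.

4.64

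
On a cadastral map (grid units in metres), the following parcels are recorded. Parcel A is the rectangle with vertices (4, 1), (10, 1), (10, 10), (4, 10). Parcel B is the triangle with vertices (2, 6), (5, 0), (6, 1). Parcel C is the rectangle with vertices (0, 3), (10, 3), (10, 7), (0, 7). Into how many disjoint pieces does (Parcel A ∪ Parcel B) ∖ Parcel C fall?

(Parcel A ∪ Parcel B) ∖ Parcel C splits into 2 disjoint pieces (area 18, area 13).

2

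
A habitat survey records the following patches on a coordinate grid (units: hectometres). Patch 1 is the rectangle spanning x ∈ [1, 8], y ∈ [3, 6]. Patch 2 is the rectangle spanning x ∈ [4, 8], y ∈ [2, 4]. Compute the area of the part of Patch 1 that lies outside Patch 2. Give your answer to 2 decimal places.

17.00

|Patch 1∩Patch 2|: x∈[4,8], y∈[3,4] → 4·1 = 4.
|Patch 1| = 21.
|Patch 1 ∖ Patch 2| = |Patch 1| − |Patch 1∩Patch 2| = 21 − 4 = 17.00.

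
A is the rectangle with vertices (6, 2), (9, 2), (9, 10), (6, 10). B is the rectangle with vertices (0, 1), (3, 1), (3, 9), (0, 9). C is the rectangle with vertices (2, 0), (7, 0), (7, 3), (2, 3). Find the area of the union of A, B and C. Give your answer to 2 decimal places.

60.00

By inclusion–exclusion:
Individual areas: |A| = 24, |B| = 24, |C| = 15.
|A∩B| = 0 (no overlap).
|A∩C|: x∈[6,7], y∈[2,3] → 1·1 = 1.
|B∩C|: x∈[2,3], y∈[1,3] → 1·2 = 2.
|A∩B∩C| = 0.
|A ∪ B ∪ C| = 63 − 3 + 0 = 60.00.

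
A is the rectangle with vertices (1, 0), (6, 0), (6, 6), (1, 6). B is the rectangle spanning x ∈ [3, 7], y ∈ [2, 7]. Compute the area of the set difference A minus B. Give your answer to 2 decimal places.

|A∩B|: x∈[3,6], y∈[2,6] → 3·4 = 12.
|A| = 30.
|A ∖ B| = |A| − |A∩B| = 30 − 12 = 18.00.

18.00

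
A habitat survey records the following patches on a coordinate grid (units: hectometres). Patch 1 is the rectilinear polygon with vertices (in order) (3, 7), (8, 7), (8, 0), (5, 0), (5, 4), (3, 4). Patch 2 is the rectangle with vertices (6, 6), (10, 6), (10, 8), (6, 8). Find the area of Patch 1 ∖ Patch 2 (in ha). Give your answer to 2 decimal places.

25.00

|Patch 1| = 27, |Patch 1∩Patch 2| = 2.
|Patch 1 ∖ Patch 2| = |Patch 1| − |Patch 1∩Patch 2| = 27 − 2 = 25.00.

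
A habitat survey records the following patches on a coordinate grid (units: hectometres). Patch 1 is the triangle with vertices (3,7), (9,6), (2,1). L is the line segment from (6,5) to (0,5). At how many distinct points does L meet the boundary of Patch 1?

1

The segment meets the boundary at (2.667,5).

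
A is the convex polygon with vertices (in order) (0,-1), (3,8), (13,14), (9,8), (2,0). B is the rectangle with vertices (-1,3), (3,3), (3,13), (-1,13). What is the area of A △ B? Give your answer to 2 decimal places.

81.17

|A| = 49.5, |B| = 40, |A∩B| = 4.1667.
|A △ B| = |A| + |B| − 2·|A∩B| = 49.5 + 40 − 8.3333 = 81.17.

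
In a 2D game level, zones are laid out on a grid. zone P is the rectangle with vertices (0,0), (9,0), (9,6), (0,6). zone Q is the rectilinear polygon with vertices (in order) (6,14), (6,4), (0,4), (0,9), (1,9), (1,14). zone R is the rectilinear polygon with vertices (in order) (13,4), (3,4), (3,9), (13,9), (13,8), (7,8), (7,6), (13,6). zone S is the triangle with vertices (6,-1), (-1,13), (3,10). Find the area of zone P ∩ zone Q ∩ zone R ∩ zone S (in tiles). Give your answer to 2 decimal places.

2.48

The intersection is the polygon with vertices (3.5,4), (3,5), (3,6), (4.091,6), (4.636,4).
By the shoelace formula its area is 2.48.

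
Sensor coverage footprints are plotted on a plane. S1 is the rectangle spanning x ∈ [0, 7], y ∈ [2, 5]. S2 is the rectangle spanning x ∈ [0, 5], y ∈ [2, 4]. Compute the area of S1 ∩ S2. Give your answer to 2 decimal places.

|S1∩S2|: x∈[0,5], y∈[2,4] → 5·2 = 10.

10.00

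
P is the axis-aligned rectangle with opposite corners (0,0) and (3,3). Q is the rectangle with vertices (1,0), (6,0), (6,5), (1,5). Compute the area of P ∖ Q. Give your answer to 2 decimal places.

3.00

|P∩Q|: x∈[1,3], y∈[0,3] → 2·3 = 6.
|P| = 9.
|P ∖ Q| = |P| − |P∩Q| = 9 − 6 = 3.00.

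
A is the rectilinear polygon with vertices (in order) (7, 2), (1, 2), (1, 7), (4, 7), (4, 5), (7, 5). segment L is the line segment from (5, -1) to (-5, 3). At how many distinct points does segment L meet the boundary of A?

The segment lies entirely outside A and never meets its boundary.

0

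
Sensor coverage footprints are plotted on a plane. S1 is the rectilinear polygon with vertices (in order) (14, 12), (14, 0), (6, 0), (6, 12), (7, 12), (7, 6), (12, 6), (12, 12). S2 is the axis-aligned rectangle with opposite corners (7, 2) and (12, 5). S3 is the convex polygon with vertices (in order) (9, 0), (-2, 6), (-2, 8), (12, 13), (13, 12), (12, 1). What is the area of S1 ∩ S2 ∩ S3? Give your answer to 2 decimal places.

The intersection is the polygon with vertices (7,5), (12,5), (12,2), (7,2).
By the shoelace formula its area is 15.00.

15.00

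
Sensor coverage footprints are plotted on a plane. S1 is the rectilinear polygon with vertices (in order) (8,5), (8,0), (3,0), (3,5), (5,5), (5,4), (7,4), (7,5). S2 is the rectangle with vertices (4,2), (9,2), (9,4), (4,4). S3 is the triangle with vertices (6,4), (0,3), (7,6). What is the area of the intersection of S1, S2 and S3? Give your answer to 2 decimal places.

0.33

The intersection is the polygon with vertices (4,4), (5,4), (6,4), (4,3.667).
By the shoelace formula its area is 0.33.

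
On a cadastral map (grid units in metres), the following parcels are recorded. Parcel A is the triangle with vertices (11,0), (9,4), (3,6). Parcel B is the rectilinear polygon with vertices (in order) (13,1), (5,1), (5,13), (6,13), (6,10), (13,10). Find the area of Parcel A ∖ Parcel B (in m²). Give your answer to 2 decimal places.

1.25

|Parcel A| = 10, |Parcel A∩Parcel B| = 8.75.
|Parcel A ∖ Parcel B| = |Parcel A| − |Parcel A∩Parcel B| = 10 − 8.75 = 1.25.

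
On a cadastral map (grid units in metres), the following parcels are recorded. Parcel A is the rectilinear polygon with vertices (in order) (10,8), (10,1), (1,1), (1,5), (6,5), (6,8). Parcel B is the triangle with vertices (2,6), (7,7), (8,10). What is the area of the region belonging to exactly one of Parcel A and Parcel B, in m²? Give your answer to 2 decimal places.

|Parcel A| = 48, |Parcel B| = 7, |Parcel A∩Parcel B| = 1.2667.
|Parcel A △ Parcel B| = |Parcel A| + |Parcel B| − 2·|Parcel A∩Parcel B| = 48 + 7 − 2.5333 = 52.47.

52.47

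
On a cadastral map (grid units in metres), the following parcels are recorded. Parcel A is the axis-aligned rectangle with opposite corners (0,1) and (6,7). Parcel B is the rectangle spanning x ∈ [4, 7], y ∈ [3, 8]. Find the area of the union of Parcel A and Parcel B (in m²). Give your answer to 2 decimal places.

43.00

By inclusion–exclusion:
Individual areas: |Parcel A| = 36, |Parcel B| = 15.
|Parcel A∩Parcel B|: x∈[4,6], y∈[3,7] → 2·4 = 8.
|Parcel A ∪ Parcel B| = 51 − 8 = 43.00.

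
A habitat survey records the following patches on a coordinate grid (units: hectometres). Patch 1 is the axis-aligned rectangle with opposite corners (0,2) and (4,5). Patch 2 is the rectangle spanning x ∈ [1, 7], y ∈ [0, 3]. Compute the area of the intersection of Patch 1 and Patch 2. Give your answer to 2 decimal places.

|Patch 1∩Patch 2|: x∈[1,4], y∈[2,3] → 3·1 = 3.

3.00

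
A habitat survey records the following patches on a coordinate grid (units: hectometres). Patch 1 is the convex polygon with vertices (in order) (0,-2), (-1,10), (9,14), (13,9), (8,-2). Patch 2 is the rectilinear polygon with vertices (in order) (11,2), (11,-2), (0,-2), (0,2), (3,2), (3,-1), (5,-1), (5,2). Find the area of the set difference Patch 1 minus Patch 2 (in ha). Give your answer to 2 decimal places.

|Patch 1| = 160.5, |Patch 1∩Patch 2| = 29.6364.
|Patch 1 ∖ Patch 2| = |Patch 1| − |Patch 1∩Patch 2| = 160.5 − 29.6364 = 130.86.

130.86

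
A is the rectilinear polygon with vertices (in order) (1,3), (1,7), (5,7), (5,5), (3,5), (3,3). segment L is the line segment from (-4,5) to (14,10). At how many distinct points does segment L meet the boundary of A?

2

The segment meets the boundary at (3.2,7), (1,6.389).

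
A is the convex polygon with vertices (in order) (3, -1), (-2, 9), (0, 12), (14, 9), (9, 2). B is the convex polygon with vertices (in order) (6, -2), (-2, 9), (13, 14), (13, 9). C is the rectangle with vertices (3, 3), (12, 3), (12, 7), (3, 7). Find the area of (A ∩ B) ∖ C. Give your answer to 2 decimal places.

64.69

|A ∩ B| = 94.5052.
|(A ∩ B) ∩ C| = 29.8182.
|(A ∩ B) ∖ C| = 94.5052 − 29.8182 = 64.69.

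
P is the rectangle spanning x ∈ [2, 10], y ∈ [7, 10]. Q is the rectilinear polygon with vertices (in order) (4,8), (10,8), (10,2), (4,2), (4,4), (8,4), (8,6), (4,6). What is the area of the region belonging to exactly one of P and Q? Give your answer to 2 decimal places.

|P| = 24, |Q| = 28, |P∩Q| = 6.
|P △ Q| = |P| + |Q| − 2·|P∩Q| = 24 + 28 − 12 = 40.00.

40.00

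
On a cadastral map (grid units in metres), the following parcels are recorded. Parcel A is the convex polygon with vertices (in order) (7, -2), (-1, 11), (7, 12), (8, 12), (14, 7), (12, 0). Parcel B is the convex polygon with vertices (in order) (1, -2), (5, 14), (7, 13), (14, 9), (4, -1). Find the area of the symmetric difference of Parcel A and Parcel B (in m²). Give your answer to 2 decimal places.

81.82

|Parcel A| = 123, |Parcel B| = 92.5, |Parcel A∩Parcel B| = 66.8401.
|Parcel A △ Parcel B| = |Parcel A| + |Parcel B| − 2·|Parcel A∩Parcel B| = 123 + 92.5 − 133.6801 = 81.82.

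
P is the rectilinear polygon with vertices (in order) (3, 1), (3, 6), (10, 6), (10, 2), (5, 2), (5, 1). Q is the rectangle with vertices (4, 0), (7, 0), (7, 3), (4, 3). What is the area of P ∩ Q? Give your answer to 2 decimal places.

The intersection is the polygon with vertices (5,2), (5,1), (4,1), (4,3), (7,3), (7,2).
By the shoelace formula its area is 4.00.

4.00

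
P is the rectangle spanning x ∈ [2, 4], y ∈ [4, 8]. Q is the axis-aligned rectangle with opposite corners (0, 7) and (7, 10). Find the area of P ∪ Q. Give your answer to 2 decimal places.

27.00

By inclusion–exclusion:
Individual areas: |P| = 8, |Q| = 21.
|P∩Q|: x∈[2,4], y∈[7,8] → 2·1 = 2.
|P ∪ Q| = 29 − 2 = 27.00.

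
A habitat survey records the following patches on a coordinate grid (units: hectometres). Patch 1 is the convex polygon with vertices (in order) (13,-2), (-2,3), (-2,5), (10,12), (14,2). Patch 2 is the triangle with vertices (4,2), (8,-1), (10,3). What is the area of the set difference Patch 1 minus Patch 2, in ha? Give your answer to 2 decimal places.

112.13

|Patch 1| = 122.5, |Patch 1∩Patch 2| = 10.3714.
|Patch 1 ∖ Patch 2| = |Patch 1| − |Patch 1∩Patch 2| = 122.5 − 10.3714 = 112.13.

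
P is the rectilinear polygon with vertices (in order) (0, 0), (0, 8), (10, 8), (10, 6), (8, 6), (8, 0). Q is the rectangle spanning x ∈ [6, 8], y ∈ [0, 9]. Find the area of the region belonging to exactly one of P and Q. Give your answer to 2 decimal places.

|P| = 68, |Q| = 18, |P∩Q| = 16.
|P △ Q| = |P| + |Q| − 2·|P∩Q| = 68 + 18 − 32 = 54.00.

54.00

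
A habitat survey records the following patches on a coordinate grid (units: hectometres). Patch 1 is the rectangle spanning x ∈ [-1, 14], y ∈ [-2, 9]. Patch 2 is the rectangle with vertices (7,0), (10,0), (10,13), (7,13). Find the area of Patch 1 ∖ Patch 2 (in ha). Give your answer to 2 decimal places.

138.00

|Patch 1∩Patch 2|: x∈[7,10], y∈[0,9] → 3·9 = 27.
|Patch 1| = 165.
|Patch 1 ∖ Patch 2| = |Patch 1| − |Patch 1∩Patch 2| = 165 − 27 = 138.00.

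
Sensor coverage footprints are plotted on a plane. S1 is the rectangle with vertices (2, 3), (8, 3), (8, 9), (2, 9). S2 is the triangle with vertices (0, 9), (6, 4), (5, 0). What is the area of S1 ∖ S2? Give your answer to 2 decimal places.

|S1| = 36, |S1∩S2| = 8.9417.
|S1 ∖ S2| = |S1| − |S1∩S2| = 36 − 8.9417 = 27.06.

27.06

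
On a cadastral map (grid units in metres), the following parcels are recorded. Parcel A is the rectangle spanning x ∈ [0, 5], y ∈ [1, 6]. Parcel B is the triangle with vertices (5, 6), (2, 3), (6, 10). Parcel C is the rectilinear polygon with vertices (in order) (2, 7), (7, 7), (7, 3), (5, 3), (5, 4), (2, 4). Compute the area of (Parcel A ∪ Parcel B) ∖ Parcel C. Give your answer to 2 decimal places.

20.45

|Parcel A ∪ Parcel B| = 27.5714.
|(Parcel A ∪ Parcel B) ∩ Parcel C| = 7.125.
|(Parcel A ∪ Parcel B) ∖ Parcel C| = 27.5714 − 7.125 = 20.45.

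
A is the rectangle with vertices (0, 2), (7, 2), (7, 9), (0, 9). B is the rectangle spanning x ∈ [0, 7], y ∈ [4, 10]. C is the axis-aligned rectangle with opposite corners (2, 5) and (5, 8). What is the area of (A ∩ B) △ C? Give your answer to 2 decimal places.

|A ∩ B| = 35.
|(A ∩ B) ∩ C| = 9.
|(A ∩ B) △ C| = 35 + 9 − 18 = 26.00.

26.00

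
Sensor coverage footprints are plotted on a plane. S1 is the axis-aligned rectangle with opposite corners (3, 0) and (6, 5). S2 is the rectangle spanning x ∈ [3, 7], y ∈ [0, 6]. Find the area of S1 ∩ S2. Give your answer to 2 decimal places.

15.00

|S1∩S2|: x∈[3,6], y∈[0,5] → 3·5 = 15.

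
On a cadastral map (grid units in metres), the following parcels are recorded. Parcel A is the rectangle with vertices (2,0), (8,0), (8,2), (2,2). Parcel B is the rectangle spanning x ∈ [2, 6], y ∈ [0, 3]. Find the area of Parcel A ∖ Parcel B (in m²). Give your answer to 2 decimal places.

|Parcel A∩Parcel B|: x∈[2,6], y∈[0,2] → 4·2 = 8.
|Parcel A| = 12.
|Parcel A ∖ Parcel B| = |Parcel A| − |Parcel A∩Parcel B| = 12 − 8 = 4.00.

4.00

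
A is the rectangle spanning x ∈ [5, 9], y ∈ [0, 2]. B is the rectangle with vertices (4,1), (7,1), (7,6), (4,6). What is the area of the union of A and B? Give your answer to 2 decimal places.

21.00

By inclusion–exclusion:
Individual areas: |A| = 8, |B| = 15.
|A∩B|: x∈[5,7], y∈[1,2] → 2·1 = 2.
|A ∪ B| = 23 − 2 = 21.00.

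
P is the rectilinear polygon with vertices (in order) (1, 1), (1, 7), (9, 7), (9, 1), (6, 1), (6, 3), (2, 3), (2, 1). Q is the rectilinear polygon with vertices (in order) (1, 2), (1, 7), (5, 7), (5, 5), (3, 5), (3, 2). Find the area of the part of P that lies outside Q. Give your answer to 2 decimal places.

|P| = 40, |P∩Q| = 13.
|P ∖ Q| = |P| − |P∩Q| = 40 − 13 = 27.00.

27.00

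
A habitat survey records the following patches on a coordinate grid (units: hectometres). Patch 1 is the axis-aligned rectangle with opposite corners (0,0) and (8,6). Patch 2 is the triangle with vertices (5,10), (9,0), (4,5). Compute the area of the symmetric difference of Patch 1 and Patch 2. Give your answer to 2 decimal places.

44.10

|Patch 1| = 48, |Patch 2| = 15, |Patch 1∩Patch 2| = 9.45.
|Patch 1 △ Patch 2| = |Patch 1| + |Patch 2| − 2·|Patch 1∩Patch 2| = 48 + 15 − 18.9 = 44.10.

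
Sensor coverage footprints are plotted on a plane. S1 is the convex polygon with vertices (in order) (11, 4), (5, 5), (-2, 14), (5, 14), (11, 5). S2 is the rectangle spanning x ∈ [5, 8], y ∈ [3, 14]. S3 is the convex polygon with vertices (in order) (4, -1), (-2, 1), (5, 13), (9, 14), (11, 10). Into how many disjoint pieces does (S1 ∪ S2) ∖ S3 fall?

(S1 ∪ S2) ∖ S3 splits into 2 disjoint pieces (area 7.7711, area 22.7083).

2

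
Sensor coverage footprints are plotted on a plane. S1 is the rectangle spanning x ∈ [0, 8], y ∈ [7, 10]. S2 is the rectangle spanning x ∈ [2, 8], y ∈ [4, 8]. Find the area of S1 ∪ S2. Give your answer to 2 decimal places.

42.00

By inclusion–exclusion:
Individual areas: |S1| = 24, |S2| = 24.
|S1∩S2|: x∈[2,8], y∈[7,8] → 6·1 = 6.
|S1 ∪ S2| = 48 − 6 = 42.00.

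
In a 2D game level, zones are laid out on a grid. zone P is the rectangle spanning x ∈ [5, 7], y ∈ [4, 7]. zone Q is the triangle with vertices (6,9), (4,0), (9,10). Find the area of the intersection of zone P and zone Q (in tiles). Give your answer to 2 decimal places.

4.31

The intersection is the polygon with vertices (7,7), (7,6), (6,4), (5,4), (5,4.5), (5.556,7).
By the shoelace formula its area is 4.31.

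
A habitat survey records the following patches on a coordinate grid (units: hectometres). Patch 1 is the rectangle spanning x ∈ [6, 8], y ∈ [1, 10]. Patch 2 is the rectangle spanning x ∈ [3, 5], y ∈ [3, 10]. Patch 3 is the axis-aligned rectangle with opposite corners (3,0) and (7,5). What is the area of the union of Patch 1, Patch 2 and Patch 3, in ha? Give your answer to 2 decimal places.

By inclusion–exclusion:
Individual areas: |Patch 1| = 18, |Patch 2| = 14, |Patch 3| = 20.
|Patch 1∩Patch 2| = 0 (no overlap).
|Patch 1∩Patch 3|: x∈[6,7], y∈[1,5] → 1·4 = 4.
|Patch 2∩Patch 3|: x∈[3,5], y∈[3,5] → 2·2 = 4.
|Patch 1∩Patch 2∩Patch 3| = 0.
|Patch 1 ∪ Patch 2 ∪ Patch 3| = 52 − 8 + 0 = 44.00.

44.00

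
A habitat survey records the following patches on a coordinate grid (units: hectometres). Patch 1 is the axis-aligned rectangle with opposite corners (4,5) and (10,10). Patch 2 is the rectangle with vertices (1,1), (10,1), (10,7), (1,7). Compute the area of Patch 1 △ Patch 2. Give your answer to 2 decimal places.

|Patch 1∩Patch 2|: x∈[4,10], y∈[5,7] → 6·2 = 12.
|Patch 1 △ Patch 2| = |Patch 1| + |Patch 2| − 2·|Patch 1∩Patch 2| = 30 + 54 − 24 = 60.00.

60.00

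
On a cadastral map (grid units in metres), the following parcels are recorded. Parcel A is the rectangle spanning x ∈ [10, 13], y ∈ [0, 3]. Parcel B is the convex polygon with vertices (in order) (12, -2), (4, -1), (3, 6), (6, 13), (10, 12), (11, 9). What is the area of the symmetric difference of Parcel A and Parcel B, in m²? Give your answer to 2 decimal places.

100.91

|Parcel A| = 9, |Parcel B| = 102, |Parcel A∩Parcel B| = 5.0455.
|Parcel A △ Parcel B| = |Parcel A| + |Parcel B| − 2·|Parcel A∩Parcel B| = 9 + 102 − 10.0909 = 100.91.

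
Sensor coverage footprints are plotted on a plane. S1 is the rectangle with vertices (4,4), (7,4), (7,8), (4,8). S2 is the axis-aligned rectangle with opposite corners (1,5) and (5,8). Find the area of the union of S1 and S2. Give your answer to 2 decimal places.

By inclusion–exclusion:
Individual areas: |S1| = 12, |S2| = 12.
|S1∩S2|: x∈[4,5], y∈[5,8] → 1·3 = 3.
|S1 ∪ S2| = 24 − 3 = 21.00.

21.00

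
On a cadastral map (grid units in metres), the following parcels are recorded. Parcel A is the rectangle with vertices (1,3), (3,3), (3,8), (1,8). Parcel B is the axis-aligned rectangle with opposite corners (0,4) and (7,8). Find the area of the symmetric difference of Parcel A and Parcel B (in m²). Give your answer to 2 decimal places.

22.00

|Parcel A∩Parcel B|: x∈[1,3], y∈[4,8] → 2·4 = 8.
|Parcel A △ Parcel B| = |Parcel A| + |Parcel B| − 2·|Parcel A∩Parcel B| = 10 + 28 − 16 = 22.00.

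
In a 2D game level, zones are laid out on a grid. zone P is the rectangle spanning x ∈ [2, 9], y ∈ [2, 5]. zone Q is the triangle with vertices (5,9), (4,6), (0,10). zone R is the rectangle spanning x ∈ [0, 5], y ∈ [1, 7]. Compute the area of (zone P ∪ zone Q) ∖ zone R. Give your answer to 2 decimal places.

|zone P ∪ zone Q| = 29.
|(zone P ∪ zone Q) ∩ zone R| = 9.6667.
|(zone P ∪ zone Q) ∖ zone R| = 29 − 9.6667 = 19.33.

19.33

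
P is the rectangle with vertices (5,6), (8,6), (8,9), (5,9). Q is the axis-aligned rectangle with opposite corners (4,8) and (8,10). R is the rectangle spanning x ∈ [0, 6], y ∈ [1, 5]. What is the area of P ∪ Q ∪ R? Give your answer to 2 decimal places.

38.00

By inclusion–exclusion:
Individual areas: |P| = 9, |Q| = 8, |R| = 24.
|P∩Q|: x∈[5,8], y∈[8,9] → 3·1 = 3.
|P∩R| = 0 (no overlap).
|Q∩R| = 0 (no overlap).
|P∩Q∩R| = 0.
|P ∪ Q ∪ R| = 41 − 3 + 0 = 38.00.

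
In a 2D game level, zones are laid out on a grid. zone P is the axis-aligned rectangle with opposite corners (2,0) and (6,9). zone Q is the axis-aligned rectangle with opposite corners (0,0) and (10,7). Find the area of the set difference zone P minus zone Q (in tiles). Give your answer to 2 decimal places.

|zone P∩zone Q|: x∈[2,6], y∈[0,7] → 4·7 = 28.
|zone P| = 36.
|zone P ∖ zone Q| = |zone P| − |zone P∩zone Q| = 36 − 28 = 8.00.

8.00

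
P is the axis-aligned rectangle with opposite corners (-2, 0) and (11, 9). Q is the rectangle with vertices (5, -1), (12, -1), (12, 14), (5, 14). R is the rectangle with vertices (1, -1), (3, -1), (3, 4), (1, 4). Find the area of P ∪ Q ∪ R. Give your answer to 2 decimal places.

By inclusion–exclusion:
Individual areas: |P| = 117, |Q| = 105, |R| = 10.
|P∩Q|: x∈[5,11], y∈[0,9] → 6·9 = 54.
|P∩R|: x∈[1,3], y∈[0,4] → 2·4 = 8.
|Q∩R| = 0 (no overlap).
|P∩Q∩R| = 0.
|P ∪ Q ∪ R| = 232 − 62 + 0 = 170.00.

170.00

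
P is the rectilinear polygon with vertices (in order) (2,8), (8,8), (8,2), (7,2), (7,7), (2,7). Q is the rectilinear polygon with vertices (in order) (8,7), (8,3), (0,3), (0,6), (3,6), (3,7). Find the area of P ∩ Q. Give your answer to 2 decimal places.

4.00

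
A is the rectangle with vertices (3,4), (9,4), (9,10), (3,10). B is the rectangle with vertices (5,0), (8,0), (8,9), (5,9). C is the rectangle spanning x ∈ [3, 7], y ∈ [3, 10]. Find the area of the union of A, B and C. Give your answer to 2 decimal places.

By inclusion–exclusion:
Individual areas: |A| = 36, |B| = 27, |C| = 28.
|A∩B|: x∈[5,8], y∈[4,9] → 3·5 = 15.
|A∩C|: x∈[3,7], y∈[4,10] → 4·6 = 24.
|B∩C|: x∈[5,7], y∈[3,9] → 2·6 = 12.
|A∩B∩C| = 10.
|A ∪ B ∪ C| = 91 − 51 + 10 = 50.00.

50.00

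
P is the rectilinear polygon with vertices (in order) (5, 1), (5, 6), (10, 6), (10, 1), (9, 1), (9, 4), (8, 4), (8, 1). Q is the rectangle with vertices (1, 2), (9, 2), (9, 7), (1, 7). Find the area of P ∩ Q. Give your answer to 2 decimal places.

14.00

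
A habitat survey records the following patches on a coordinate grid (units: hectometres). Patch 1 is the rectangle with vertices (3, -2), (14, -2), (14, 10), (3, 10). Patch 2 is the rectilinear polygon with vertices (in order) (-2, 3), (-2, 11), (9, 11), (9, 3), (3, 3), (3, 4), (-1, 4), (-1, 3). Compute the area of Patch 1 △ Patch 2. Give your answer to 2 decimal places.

|Patch 1| = 132, |Patch 2| = 84, |Patch 1∩Patch 2| = 42.
|Patch 1 △ Patch 2| = |Patch 1| + |Patch 2| − 2·|Patch 1∩Patch 2| = 132 + 84 − 84 = 132.00.

132.00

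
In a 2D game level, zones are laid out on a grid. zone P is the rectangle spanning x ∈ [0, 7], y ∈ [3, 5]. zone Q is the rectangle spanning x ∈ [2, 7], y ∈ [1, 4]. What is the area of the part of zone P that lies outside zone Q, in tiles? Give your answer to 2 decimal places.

|zone P∩zone Q|: x∈[2,7], y∈[3,4] → 5·1 = 5.
|zone P| = 14.
|zone P ∖ zone Q| = |zone P| − |zone P∩zone Q| = 14 − 5 = 9.00.

9.00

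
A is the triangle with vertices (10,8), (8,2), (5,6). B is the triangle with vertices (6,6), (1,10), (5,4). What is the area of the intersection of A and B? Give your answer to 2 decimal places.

The intersection is the polygon with vertices (5,6), (5.667,6.267), (6,6), (5.6,5.2).
By the shoelace formula its area is 0.53.

0.53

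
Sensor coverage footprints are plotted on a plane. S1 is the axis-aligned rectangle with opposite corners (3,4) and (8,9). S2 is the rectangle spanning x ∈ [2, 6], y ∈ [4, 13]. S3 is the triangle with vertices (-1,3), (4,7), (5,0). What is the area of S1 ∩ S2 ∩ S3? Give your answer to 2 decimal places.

3.24

The intersection is the polygon with vertices (3,4), (3,6.2), (4,7), (4.429,4).
By the shoelace formula its area is 3.24.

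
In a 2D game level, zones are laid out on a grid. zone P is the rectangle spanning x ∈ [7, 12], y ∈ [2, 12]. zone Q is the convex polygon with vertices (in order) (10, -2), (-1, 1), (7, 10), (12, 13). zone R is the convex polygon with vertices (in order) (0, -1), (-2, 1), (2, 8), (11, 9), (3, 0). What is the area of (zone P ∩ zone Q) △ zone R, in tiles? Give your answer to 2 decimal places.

82.44

|zone P ∩ zone Q| = 38.6667.
|(zone P ∩ zone Q) ∩ zone R| = 8.1111.
|(zone P ∩ zone Q) △ zone R| = 38.6667 + 60 − 16.2222 = 82.44.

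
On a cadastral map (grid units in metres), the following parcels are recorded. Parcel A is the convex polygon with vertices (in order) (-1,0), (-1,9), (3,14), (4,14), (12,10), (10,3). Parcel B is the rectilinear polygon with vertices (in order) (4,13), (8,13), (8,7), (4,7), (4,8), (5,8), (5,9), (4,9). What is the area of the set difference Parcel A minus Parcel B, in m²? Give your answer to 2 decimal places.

104.50

|Parcel A| = 126.5, |Parcel A∩Parcel B| = 22.
|Parcel A ∖ Parcel B| = |Parcel A| − |Parcel A∩Parcel B| = 126.5 − 22 = 104.50.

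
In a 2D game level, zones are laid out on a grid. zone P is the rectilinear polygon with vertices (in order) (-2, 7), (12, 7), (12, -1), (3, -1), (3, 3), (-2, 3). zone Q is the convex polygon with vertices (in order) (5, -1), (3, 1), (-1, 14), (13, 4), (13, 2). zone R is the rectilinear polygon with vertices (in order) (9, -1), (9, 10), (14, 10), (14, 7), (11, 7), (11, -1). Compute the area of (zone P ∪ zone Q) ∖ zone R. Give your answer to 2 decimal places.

105.92

|zone P ∪ zone Q| = 121.9216.
|(zone P ∪ zone Q) ∩ zone R| = 16.
|(zone P ∪ zone Q) ∖ zone R| = 121.9216 − 16 = 105.92.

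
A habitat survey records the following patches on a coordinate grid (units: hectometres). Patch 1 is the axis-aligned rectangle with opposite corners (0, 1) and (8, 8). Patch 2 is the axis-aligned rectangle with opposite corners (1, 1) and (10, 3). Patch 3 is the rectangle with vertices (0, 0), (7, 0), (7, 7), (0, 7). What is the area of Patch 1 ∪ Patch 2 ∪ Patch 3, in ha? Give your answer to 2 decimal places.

67.00

By inclusion–exclusion:
Individual areas: |Patch 1| = 56, |Patch 2| = 18, |Patch 3| = 49.
|Patch 1∩Patch 2|: x∈[1,8], y∈[1,3] → 7·2 = 14.
|Patch 1∩Patch 3|: x∈[0,7], y∈[1,7] → 7·6 = 42.
|Patch 2∩Patch 3|: x∈[1,7], y∈[1,3] → 6·2 = 12.
|Patch 1∩Patch 2∩Patch 3| = 12.
|Patch 1 ∪ Patch 2 ∪ Patch 3| = 123 − 68 + 12 = 67.00.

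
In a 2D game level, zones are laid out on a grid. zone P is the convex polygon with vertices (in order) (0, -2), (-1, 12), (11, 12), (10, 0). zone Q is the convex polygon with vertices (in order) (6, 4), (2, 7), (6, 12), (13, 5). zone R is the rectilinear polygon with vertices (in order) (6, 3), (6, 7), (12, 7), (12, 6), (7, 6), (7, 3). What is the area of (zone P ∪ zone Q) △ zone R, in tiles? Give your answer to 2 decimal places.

138.56

|zone P ∪ zone Q| = 146.5626.
|(zone P ∪ zone Q) ∩ zone R| = 8.5.
|(zone P ∪ zone Q) △ zone R| = 146.5626 + 9 − 17 = 138.56.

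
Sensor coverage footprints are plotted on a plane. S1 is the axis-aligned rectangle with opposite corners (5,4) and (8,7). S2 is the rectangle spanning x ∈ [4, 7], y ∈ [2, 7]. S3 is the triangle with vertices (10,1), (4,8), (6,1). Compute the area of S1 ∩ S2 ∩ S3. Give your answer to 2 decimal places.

3.30

The intersection is the polygon with vertices (7,4), (5.143,4), (5,4.5), (5,6.833), (7,4.5).
By the shoelace formula its area is 3.30.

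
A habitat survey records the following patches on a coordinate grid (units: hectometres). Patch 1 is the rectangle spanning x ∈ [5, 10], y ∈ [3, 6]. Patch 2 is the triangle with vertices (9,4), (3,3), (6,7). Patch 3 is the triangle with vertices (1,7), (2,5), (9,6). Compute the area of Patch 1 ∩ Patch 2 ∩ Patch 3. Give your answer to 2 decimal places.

0.85

The intersection is the polygon with vertices (7.25,5.75), (5,5.429), (5,5.667), (5.25,6), (7,6).
By the shoelace formula its area is 0.85.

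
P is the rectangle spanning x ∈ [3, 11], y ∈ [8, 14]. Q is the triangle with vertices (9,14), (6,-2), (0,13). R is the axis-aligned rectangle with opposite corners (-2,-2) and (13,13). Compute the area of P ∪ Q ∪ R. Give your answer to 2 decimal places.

By inclusion–exclusion:
Individual areas: |P| = 48, |Q| = 70.5, |R| = 225.
|P∩Q| = 30.625.
|P∩R|: x∈[3,11], y∈[8,13] → 8·5 = 40.
|Q∩R| = 66.0938.
|P∩Q∩R| = 26.7188.
|P ∪ Q ∪ R| = 343.5 − 136.7188 + 26.7188 = 233.50.

233.50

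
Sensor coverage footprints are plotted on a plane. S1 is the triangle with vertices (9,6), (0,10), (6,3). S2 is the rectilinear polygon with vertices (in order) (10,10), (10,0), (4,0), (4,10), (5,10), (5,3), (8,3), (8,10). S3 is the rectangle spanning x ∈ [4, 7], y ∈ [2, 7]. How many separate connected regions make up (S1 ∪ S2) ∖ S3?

2

(S1 ∪ S2) ∖ S3 splits into 2 disjoint pieces (area 31.1667, area 9.4583).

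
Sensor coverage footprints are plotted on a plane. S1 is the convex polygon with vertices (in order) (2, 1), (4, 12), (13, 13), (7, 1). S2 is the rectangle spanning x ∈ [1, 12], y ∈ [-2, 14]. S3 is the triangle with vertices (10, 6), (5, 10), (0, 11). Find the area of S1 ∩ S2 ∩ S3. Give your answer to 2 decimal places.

5.54

The intersection is the polygon with vertices (9.6,6.2), (3.5,9.25), (3.684,10.263), (5,10), (9.643,6.286).
By the shoelace formula its area is 5.54.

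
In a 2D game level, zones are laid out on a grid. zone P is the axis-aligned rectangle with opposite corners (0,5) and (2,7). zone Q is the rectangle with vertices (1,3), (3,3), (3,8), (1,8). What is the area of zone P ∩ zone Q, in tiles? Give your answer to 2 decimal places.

|zone P∩zone Q|: x∈[1,2], y∈[5,7] → 1·2 = 2.

2.00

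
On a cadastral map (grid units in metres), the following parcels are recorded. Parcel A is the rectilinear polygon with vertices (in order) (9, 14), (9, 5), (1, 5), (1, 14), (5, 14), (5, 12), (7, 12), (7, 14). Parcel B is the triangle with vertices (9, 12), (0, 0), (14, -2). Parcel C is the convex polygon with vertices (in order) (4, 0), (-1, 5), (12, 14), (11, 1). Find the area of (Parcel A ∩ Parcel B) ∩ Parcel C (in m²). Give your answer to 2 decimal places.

The region (Parcel A ∩ Parcel B) ∩ Parcel C is the polygon with vertices (3.75,5), (8.88,11.84), (9,11.923), (9,5).
By the shoelace formula its area is 18.37.

18.37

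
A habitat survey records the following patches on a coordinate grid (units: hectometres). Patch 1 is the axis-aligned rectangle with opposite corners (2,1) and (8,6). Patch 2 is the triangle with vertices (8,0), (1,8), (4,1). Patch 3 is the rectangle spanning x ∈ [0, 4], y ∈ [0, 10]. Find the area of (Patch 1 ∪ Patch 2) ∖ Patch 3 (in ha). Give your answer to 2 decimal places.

21.56

|Patch 1 ∪ Patch 2| = 32.4792.
|(Patch 1 ∪ Patch 2) ∩ Patch 3| = 10.9167.
|(Patch 1 ∪ Patch 2) ∖ Patch 3| = 32.4792 − 10.9167 = 21.56.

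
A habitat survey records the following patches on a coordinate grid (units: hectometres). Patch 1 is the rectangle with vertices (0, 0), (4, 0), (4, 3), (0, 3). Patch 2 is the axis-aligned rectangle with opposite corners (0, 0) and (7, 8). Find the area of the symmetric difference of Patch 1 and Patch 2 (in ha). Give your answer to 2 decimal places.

|Patch 1∩Patch 2|: x∈[0,4], y∈[0,3] → 4·3 = 12.
|Patch 1 △ Patch 2| = |Patch 1| + |Patch 2| − 2·|Patch 1∩Patch 2| = 12 + 56 − 24 = 44.00.

44.00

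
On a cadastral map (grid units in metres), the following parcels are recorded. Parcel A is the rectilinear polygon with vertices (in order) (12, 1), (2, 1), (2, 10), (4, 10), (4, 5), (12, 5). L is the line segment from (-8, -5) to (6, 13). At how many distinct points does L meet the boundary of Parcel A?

The segment meets the boundary at (3.667,10), (2,7.857).

2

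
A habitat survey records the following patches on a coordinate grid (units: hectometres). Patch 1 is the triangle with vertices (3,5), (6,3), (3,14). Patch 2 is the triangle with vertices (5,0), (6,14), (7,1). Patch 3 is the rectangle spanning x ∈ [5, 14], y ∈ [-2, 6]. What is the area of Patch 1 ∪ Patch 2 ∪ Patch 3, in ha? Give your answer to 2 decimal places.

By inclusion–exclusion:
Individual areas: |Patch 1| = 13.5, |Patch 2| = 13.5, |Patch 3| = 72.
|Patch 1∩Patch 2| = 0.7005.
|Patch 1∩Patch 3| = 1.4394.
|Patch 2∩Patch 3| = 8.7527.
|Patch 1∩Patch 2∩Patch 3| = 0.7005.
|Patch 1 ∪ Patch 2 ∪ Patch 3| = 99 − 10.8926 + 0.7005 = 88.81.

88.81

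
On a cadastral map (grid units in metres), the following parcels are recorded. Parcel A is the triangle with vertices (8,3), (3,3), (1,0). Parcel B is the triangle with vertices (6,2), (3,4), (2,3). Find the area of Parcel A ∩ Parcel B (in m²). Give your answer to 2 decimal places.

1.14

The intersection is the polygon with vertices (3,3), (4.5,3), (5.87,2.087), (5.79,2.053), (2.857,2.786).
By the shoelace formula its area is 1.14.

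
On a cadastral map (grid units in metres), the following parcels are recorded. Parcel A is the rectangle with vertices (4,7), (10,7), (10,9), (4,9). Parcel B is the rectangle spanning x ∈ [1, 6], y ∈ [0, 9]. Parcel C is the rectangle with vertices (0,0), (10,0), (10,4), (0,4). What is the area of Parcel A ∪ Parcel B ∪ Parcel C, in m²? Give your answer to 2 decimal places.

By inclusion–exclusion:
Individual areas: |Parcel A| = 12, |Parcel B| = 45, |Parcel C| = 40.
|Parcel A∩Parcel B|: x∈[4,6], y∈[7,9] → 2·2 = 4.
|Parcel A∩Parcel C| = 0 (no overlap).
|Parcel B∩Parcel C|: x∈[1,6], y∈[0,4] → 5·4 = 20.
|Parcel A∩Parcel B∩Parcel C| = 0.
|Parcel A ∪ Parcel B ∪ Parcel C| = 97 − 24 + 0 = 73.00.

73.00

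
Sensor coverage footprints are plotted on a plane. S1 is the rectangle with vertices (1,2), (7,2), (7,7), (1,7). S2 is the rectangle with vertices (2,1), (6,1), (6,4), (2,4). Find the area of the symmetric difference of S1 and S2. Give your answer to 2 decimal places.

|S1∩S2|: x∈[2,6], y∈[2,4] → 4·2 = 8.
|S1 △ S2| = |S1| + |S2| − 2·|S1∩S2| = 30 + 12 − 16 = 26.00.

26.00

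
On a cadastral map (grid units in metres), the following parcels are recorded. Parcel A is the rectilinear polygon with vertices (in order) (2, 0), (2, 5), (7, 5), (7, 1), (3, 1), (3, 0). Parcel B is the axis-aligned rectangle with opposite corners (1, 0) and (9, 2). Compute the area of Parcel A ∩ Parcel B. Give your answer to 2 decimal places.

The intersection is the polygon with vertices (2,2), (7,2), (7,1), (3,1), (3,0), (2,0).
By the shoelace formula its area is 6.00.

6.00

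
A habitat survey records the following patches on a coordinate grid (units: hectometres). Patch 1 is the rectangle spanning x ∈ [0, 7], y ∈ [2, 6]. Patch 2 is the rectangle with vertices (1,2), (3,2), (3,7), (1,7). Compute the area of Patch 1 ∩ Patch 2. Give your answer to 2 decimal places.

|Patch 1∩Patch 2|: x∈[1,3], y∈[2,6] → 2·4 = 8.

8.00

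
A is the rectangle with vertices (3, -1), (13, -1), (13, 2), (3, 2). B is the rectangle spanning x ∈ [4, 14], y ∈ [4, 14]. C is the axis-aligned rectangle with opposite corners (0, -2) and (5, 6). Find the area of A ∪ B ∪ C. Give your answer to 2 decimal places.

162.00

By inclusion–exclusion:
Individual areas: |A| = 30, |B| = 100, |C| = 40.
|A∩B| = 0 (no overlap).
|A∩C|: x∈[3,5], y∈[-1,2] → 2·3 = 6.
|B∩C|: x∈[4,5], y∈[4,6] → 1·2 = 2.
|A∩B∩C| = 0.
|A ∪ B ∪ C| = 170 − 8 + 0 = 162.00.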